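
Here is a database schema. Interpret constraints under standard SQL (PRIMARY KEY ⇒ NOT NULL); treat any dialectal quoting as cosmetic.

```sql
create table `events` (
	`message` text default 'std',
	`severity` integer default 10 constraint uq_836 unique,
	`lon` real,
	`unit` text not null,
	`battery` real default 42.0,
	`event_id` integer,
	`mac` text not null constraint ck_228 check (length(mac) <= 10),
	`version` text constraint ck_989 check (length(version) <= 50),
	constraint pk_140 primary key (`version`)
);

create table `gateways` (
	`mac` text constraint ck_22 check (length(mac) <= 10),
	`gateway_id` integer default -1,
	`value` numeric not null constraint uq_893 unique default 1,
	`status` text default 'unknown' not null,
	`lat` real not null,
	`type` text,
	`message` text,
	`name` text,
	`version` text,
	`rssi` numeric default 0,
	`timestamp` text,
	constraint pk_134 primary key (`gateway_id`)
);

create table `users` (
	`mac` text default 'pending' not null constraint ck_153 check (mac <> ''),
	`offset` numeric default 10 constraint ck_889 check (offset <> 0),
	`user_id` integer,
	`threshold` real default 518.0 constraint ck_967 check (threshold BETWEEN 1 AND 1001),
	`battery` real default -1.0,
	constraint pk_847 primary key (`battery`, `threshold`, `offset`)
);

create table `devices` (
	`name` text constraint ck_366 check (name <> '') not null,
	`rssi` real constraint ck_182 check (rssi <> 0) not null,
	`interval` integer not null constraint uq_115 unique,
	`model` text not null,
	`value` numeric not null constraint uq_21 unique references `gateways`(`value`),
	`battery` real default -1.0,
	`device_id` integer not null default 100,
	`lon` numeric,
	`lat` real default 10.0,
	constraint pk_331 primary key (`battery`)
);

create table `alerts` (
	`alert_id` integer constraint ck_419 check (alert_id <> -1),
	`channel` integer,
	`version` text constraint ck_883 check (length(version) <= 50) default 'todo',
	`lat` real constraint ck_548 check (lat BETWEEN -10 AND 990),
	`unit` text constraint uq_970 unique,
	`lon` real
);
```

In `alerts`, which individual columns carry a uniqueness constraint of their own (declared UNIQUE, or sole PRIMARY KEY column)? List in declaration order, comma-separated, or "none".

unit

- alert_id: no UNIQUE or single-column PK constraint.
- channel: no UNIQUE or single-column PK constraint.
- version: no UNIQUE or single-column PK constraint.
- lat: no UNIQUE or single-column PK constraint.
- unit: declared UNIQUE → unique.
- lon: no UNIQUE or single-column PK constraint.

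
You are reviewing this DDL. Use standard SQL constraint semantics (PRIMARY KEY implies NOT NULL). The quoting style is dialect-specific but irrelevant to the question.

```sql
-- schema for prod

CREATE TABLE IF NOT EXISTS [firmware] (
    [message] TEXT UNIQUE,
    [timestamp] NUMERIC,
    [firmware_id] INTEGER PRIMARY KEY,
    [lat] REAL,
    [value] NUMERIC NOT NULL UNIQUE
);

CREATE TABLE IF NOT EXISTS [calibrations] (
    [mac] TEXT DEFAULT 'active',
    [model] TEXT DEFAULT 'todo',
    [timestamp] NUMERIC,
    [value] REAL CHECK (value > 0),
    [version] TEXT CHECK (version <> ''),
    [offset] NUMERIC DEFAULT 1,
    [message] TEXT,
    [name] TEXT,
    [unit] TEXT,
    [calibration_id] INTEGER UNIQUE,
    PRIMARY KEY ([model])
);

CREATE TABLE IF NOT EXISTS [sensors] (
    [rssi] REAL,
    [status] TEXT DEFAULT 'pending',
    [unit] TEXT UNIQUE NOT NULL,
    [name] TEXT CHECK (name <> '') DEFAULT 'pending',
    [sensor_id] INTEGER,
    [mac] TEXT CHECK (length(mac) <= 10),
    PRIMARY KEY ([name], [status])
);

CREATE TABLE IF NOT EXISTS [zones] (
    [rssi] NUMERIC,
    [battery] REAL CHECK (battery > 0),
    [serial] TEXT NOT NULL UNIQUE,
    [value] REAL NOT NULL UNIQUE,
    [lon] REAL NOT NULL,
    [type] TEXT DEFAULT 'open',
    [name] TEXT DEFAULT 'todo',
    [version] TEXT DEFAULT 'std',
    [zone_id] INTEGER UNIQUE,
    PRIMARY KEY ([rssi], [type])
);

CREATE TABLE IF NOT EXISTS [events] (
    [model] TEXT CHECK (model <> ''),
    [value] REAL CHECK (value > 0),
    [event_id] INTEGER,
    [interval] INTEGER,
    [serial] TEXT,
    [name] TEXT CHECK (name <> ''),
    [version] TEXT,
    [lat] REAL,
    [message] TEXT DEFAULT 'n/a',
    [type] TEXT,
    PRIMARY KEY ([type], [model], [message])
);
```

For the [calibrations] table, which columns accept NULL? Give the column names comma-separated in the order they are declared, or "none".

- mac: DEFAULT only fills an omitted column; an explicit NULL is still allowed → nullable.
- model: part of the PRIMARY KEY, which implies NOT NULL → not nullable.
- timestamp: no NOT NULL constraint applies → nullable.
- value: CHECK does not forbid NULL (a CHECK constraint passes when its expression is NULL) → nullable.
- version: CHECK does not forbid NULL (a CHECK constraint passes when its expression is NULL) → nullable.
- offset: DEFAULT only fills an omitted column; an explicit NULL is still allowed → nullable.
- message: no NOT NULL constraint applies → nullable.
- name: no NOT NULL constraint applies → nullable.
- unit: no NOT NULL constraint applies → nullable.
- calibration_id: UNIQUE does not imply NOT NULL → nullable.

mac, timestamp, value, version, offset, message, name, unit, calibration_id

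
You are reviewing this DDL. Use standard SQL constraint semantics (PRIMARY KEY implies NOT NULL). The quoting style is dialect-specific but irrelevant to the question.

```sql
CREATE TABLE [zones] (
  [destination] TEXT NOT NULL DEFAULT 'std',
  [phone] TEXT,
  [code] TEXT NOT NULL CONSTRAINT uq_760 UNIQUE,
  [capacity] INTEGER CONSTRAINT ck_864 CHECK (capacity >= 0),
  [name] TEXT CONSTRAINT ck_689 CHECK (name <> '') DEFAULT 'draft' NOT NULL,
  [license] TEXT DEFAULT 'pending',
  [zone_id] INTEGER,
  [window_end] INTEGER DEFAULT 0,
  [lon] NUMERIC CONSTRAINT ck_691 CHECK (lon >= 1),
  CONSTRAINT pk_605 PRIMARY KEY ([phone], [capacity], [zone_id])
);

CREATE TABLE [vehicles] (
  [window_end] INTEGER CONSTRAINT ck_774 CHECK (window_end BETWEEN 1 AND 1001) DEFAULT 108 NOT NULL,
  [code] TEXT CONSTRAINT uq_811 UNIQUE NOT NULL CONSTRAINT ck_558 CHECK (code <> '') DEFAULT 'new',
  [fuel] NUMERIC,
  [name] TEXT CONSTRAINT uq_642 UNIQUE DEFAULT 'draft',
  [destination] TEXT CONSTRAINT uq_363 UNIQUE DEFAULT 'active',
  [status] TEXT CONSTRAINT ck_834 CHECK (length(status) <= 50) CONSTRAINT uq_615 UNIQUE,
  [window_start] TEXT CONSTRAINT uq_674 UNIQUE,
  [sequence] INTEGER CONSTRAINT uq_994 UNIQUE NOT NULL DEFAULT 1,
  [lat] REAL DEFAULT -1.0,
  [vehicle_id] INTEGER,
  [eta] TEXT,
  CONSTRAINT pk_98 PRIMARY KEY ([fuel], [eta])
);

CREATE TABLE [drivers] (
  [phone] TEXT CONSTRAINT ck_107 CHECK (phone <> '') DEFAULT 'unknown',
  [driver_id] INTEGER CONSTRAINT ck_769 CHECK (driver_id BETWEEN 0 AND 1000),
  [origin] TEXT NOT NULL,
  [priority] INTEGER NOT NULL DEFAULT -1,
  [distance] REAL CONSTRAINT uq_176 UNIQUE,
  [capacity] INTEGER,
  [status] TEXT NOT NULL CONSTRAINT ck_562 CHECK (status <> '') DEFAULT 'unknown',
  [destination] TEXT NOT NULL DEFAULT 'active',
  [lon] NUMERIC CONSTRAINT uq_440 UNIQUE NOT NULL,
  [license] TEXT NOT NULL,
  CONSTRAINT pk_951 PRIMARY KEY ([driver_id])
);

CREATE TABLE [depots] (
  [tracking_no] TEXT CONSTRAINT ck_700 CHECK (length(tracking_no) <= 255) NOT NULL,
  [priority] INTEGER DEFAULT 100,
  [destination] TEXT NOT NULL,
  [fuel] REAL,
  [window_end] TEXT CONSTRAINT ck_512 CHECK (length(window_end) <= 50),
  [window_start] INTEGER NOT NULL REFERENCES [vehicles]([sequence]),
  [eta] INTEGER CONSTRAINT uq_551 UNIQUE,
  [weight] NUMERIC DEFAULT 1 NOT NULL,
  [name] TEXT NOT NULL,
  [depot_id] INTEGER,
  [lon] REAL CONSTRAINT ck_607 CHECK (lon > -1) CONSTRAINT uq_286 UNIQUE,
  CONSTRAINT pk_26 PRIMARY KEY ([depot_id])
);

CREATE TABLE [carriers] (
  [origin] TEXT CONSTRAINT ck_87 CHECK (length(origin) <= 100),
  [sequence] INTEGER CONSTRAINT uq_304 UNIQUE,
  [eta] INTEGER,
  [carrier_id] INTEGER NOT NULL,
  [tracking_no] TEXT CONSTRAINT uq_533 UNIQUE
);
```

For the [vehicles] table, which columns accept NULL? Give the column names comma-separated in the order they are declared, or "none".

name, destination, status, window_start, lat, vehicle_id

- window_end: declared NOT NULL → not nullable.
- code: declared NOT NULL → not nullable.
- fuel: part of the PRIMARY KEY, which implies NOT NULL → not nullable.
- name: UNIQUE does not imply NOT NULL → nullable.
- destination: UNIQUE does not imply NOT NULL → nullable.
- status: CHECK does not forbid NULL (a CHECK constraint passes when its expression is NULL) → nullable.
- window_start: UNIQUE does not imply NOT NULL → nullable.
- sequence: declared NOT NULL → not nullable.
- lat: DEFAULT only fills an omitted column; an explicit NULL is still allowed → nullable.
- vehicle_id: no NOT NULL constraint applies → nullable.
- eta: part of the PRIMARY KEY, which implies NOT NULL → not nullable.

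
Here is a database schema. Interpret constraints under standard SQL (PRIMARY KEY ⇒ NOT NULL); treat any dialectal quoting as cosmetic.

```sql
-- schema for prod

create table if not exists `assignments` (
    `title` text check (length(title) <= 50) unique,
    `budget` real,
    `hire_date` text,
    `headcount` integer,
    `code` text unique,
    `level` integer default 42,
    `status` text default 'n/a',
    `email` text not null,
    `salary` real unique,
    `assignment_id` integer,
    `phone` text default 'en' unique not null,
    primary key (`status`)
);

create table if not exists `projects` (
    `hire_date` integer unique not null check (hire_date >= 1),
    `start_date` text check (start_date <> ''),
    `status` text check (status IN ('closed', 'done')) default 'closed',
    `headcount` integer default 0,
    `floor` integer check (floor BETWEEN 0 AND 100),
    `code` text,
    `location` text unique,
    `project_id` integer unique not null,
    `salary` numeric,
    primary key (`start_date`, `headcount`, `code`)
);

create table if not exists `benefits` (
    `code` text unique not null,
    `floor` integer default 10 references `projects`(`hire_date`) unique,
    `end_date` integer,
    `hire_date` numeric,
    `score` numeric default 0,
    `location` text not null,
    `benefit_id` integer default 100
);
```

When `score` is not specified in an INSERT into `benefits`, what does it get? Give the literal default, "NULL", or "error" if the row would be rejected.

score has an explicit DEFAULT 0.
When the column is omitted from an INSERT, that default is used.

0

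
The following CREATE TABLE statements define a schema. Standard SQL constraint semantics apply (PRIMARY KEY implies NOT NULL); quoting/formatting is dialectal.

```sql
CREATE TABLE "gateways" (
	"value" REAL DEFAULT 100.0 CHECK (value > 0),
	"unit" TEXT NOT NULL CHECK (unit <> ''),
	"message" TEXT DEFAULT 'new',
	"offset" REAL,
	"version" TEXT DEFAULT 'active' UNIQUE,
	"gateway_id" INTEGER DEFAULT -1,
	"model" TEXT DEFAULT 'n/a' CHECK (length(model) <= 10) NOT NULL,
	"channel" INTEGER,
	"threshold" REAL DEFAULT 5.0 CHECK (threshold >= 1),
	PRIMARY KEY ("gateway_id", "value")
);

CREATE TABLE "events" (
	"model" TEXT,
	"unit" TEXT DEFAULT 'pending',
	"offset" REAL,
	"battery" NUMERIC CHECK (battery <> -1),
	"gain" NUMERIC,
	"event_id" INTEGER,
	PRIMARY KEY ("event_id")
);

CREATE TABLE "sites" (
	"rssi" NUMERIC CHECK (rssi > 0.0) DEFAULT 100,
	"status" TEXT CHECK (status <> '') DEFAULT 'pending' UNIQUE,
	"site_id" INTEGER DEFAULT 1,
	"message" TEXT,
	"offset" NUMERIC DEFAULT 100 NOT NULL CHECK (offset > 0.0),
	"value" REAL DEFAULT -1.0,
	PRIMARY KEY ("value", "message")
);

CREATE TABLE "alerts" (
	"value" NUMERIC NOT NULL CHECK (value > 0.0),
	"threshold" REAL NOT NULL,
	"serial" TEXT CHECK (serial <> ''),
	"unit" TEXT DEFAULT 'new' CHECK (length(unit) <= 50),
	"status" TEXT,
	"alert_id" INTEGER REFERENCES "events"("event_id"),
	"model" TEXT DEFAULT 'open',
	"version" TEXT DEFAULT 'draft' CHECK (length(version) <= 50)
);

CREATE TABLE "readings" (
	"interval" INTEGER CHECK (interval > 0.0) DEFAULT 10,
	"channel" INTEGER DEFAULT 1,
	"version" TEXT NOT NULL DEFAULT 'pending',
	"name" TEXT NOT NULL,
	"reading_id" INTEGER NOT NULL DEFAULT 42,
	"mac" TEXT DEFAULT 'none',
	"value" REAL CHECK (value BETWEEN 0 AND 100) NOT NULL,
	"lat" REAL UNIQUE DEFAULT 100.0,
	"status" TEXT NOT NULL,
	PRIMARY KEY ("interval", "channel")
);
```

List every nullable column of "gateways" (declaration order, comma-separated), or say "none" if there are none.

- value: part of the PRIMARY KEY, which implies NOT NULL → not nullable.
- unit: declared NOT NULL → not nullable.
- message: DEFAULT only fills an omitted column; an explicit NULL is still allowed → nullable.
- offset: no NOT NULL constraint applies → nullable.
- version: UNIQUE does not imply NOT NULL → nullable.
- gateway_id: part of the PRIMARY KEY, which implies NOT NULL → not nullable.
- model: declared NOT NULL → not nullable.
- channel: no NOT NULL constraint applies → nullable.
- threshold: CHECK does not forbid NULL (a CHECK constraint passes when its expression is NULL) → nullable.

message, offset, version, channel, threshold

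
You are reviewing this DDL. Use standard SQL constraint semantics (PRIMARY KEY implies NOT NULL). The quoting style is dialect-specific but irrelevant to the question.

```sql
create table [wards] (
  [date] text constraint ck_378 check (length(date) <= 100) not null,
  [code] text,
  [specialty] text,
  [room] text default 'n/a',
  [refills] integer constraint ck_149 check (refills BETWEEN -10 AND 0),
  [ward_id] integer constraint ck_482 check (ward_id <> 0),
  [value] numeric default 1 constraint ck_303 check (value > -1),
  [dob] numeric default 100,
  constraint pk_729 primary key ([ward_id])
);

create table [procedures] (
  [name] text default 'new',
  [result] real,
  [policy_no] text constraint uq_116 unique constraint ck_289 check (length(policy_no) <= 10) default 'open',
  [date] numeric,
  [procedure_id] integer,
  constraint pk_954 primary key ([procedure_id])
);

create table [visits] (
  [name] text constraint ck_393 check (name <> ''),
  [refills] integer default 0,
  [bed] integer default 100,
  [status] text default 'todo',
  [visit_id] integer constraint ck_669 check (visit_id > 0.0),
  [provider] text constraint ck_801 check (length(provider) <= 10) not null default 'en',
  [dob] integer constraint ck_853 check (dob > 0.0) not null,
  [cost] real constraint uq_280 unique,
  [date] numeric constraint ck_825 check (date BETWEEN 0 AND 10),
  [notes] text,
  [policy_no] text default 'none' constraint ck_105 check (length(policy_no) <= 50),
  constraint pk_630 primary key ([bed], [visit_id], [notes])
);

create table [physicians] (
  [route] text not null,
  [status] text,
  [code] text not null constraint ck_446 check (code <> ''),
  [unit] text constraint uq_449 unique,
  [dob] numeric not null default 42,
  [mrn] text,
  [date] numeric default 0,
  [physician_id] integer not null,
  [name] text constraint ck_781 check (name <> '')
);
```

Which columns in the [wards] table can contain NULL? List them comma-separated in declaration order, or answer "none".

code, specialty, room, refills, value, dob

- date: declared NOT NULL → not nullable.
- code: no NOT NULL constraint applies → nullable.
- specialty: no NOT NULL constraint applies → nullable.
- room: DEFAULT only fills an omitted column; an explicit NULL is still allowed → nullable.
- refills: CHECK does not forbid NULL (a CHECK constraint passes when its expression is NULL) → nullable.
- ward_id: part of the PRIMARY KEY, which implies NOT NULL → not nullable.
- value: CHECK does not forbid NULL (a CHECK constraint passes when its expression is NULL) → nullable.
- dob: DEFAULT only fills an omitted column; an explicit NULL is still allowed → nullable.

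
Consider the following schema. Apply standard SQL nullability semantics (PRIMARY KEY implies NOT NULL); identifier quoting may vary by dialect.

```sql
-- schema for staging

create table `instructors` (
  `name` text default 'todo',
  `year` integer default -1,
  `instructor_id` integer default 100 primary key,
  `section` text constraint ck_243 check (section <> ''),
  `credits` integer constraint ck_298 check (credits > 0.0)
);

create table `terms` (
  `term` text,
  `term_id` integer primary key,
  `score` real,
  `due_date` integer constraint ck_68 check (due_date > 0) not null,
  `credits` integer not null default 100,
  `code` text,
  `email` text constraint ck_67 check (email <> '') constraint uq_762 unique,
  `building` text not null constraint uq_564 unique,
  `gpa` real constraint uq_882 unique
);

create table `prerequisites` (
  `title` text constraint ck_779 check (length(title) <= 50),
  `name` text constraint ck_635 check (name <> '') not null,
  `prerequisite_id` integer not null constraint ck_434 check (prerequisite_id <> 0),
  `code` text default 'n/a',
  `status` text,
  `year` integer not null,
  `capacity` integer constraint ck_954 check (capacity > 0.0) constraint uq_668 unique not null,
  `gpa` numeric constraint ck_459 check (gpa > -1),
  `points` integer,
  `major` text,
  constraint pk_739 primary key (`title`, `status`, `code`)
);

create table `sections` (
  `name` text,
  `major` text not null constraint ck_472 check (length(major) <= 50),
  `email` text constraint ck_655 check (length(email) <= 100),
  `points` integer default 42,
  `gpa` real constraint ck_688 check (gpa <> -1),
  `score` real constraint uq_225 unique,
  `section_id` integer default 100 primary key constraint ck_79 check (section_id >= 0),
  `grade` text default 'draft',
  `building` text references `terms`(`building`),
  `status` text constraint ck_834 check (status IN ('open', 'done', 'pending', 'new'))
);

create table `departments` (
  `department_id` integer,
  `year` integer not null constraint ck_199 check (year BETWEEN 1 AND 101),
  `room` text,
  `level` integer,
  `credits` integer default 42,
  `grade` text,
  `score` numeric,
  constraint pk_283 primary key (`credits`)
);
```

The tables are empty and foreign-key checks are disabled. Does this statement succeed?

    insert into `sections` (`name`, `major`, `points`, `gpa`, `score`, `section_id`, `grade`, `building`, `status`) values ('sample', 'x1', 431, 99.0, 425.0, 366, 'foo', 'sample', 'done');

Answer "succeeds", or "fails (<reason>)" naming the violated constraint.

NOT NULL columns: major is supplied; section_id is supplied.
CHECK constraints: 'x1' satisfies (length(major) <= 50); 99.0 satisfies (gpa <> -1); 366 satisfies (section_id >= 0); 'done' satisfies (status IN ('open', 'done', 'pending', 'new')).
No constraint is violated.

succeeds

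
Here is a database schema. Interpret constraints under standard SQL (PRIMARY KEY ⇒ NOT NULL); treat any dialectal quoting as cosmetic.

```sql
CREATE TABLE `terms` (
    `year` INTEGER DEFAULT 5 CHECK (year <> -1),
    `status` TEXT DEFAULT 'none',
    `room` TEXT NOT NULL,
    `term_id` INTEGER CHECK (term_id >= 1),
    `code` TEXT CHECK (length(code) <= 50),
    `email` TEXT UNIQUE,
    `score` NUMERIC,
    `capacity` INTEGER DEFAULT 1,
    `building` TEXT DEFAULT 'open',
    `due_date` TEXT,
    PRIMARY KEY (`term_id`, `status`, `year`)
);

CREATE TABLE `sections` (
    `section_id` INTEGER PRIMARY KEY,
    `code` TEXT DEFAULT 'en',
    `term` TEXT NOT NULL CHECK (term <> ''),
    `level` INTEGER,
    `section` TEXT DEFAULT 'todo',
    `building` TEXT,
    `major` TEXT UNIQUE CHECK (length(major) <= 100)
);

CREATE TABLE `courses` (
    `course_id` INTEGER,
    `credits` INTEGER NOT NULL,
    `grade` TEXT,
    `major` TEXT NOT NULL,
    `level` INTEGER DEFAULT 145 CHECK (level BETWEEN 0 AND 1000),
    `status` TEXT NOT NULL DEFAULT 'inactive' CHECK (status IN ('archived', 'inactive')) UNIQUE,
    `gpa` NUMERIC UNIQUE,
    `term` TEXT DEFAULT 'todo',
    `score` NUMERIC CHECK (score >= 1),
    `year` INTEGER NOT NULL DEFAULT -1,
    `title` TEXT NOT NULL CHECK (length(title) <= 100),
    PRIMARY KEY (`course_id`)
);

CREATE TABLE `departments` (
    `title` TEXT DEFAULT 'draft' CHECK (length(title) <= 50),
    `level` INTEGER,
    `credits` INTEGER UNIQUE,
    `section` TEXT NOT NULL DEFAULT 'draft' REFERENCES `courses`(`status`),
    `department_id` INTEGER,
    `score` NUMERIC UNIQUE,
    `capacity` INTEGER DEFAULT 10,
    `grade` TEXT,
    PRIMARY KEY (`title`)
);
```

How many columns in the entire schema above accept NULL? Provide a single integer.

22

terms: 6 nullable (code, email, score, capacity, building, due_date — PK (term_id, status, year) and explicit NOT NULL columns excluded).
sections: 5 nullable (code, level, section, building, major — PK (section_id) and explicit NOT NULL columns excluded).
courses: 5 nullable (grade, level, gpa, term, score — PK (course_id) and explicit NOT NULL columns excluded).
departments: 6 nullable (level, credits, department_id, score, capacity, grade — PK (title) and explicit NOT NULL columns excluded).
Total: 6 + 5 + 5 + 6 = 22.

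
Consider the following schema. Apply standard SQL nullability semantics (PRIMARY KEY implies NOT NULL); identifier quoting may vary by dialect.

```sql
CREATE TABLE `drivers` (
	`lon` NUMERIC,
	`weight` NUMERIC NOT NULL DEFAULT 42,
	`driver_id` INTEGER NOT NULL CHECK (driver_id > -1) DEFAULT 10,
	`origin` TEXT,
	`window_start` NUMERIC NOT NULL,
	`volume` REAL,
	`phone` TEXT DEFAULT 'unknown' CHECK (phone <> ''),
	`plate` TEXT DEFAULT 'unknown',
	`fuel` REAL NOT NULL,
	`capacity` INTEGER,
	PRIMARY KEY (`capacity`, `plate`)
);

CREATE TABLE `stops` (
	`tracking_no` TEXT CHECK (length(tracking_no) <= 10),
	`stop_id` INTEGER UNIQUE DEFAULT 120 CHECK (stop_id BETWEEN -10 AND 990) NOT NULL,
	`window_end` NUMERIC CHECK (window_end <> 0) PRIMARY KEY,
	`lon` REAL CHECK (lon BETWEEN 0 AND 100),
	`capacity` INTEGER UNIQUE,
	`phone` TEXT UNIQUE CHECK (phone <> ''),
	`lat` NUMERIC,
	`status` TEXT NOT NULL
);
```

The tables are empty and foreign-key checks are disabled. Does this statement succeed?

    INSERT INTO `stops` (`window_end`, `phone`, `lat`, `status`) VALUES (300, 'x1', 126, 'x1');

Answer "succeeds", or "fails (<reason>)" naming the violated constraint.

succeeds

NOT NULL columns: status is supplied; stop_id defaults to 120; window_end is supplied.
CHECK constraints: 300 satisfies (window_end <> 0); 'x1' satisfies (phone <> '').
No constraint is violated.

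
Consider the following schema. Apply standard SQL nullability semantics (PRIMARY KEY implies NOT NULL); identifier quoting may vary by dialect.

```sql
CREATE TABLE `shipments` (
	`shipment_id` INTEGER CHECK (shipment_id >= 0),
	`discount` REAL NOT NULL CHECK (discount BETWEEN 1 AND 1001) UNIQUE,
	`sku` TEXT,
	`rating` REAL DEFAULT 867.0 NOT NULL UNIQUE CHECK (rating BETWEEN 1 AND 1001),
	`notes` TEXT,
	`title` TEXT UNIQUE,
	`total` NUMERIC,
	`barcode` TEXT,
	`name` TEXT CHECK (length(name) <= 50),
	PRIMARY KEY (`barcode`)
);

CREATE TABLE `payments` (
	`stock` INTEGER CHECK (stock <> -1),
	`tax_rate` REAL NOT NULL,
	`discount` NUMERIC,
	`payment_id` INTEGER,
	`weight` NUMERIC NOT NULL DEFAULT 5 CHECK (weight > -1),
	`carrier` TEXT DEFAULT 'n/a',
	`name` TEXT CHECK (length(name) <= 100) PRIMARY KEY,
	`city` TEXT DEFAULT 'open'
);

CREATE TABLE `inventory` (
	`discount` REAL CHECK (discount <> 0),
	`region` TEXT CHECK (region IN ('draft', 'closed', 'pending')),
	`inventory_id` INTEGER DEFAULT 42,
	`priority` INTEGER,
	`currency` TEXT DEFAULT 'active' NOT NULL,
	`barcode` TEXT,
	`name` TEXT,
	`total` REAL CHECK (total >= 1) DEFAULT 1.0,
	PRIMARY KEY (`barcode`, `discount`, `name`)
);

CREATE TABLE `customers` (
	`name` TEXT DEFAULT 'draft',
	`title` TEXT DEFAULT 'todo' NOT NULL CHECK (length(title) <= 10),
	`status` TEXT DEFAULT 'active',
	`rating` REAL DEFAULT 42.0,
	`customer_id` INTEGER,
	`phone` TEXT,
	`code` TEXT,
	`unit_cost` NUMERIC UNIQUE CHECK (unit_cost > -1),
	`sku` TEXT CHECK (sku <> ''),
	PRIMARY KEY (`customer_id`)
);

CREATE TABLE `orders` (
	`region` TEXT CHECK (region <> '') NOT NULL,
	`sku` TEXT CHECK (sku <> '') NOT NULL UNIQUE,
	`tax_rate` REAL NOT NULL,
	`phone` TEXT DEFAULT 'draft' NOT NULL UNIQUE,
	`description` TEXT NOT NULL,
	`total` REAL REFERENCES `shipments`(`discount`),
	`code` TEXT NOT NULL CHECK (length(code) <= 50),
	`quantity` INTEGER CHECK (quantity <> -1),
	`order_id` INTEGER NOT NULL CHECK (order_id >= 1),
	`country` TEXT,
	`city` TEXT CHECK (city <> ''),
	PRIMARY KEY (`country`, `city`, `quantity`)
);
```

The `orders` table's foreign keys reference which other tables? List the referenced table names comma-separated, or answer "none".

- total REFERENCES shipments(discount).

shipments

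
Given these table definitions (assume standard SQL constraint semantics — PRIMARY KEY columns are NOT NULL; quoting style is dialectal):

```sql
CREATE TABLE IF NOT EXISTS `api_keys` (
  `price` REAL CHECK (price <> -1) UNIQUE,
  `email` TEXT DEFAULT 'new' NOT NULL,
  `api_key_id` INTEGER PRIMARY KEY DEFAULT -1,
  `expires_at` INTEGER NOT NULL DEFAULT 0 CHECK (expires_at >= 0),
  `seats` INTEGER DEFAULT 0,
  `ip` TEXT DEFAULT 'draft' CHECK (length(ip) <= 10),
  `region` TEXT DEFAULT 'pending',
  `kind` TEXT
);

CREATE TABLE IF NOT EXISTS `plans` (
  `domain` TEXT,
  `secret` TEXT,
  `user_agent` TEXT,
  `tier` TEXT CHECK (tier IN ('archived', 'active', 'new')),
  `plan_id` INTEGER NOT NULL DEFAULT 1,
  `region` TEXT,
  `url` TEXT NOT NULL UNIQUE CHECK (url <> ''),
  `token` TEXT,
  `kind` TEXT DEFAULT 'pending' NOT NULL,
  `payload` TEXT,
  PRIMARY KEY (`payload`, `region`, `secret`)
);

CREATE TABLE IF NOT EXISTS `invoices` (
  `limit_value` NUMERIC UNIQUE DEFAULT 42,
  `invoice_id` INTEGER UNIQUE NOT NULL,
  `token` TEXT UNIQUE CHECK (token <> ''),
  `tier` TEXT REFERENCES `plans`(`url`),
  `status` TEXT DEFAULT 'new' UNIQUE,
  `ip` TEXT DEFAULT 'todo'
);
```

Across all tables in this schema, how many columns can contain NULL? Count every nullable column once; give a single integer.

14

api_keys: 5 nullable (price, seats, ip, region, kind — PK (api_key_id) and explicit NOT NULL columns excluded).
plans: 4 nullable (domain, user_agent, tier, token — PK (payload, region, secret) and explicit NOT NULL columns excluded).
invoices: 5 nullable (limit_value, token, tier, status, ip — PK none and explicit NOT NULL columns excluded).
Total: 5 + 4 + 5 = 14.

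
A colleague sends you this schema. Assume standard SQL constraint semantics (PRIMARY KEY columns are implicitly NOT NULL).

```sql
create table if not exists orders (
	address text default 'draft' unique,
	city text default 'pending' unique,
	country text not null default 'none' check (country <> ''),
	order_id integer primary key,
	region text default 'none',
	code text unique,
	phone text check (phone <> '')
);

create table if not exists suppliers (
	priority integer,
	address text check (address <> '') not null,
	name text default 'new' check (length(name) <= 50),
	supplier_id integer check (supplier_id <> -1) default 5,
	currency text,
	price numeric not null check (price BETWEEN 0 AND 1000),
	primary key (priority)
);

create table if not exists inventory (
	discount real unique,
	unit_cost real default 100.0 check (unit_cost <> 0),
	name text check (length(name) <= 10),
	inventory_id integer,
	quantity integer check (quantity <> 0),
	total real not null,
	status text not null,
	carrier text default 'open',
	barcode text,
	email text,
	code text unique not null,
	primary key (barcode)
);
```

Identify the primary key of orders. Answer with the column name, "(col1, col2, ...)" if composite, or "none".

order_id is declared PRIMARY KEY inline on the column.

order_id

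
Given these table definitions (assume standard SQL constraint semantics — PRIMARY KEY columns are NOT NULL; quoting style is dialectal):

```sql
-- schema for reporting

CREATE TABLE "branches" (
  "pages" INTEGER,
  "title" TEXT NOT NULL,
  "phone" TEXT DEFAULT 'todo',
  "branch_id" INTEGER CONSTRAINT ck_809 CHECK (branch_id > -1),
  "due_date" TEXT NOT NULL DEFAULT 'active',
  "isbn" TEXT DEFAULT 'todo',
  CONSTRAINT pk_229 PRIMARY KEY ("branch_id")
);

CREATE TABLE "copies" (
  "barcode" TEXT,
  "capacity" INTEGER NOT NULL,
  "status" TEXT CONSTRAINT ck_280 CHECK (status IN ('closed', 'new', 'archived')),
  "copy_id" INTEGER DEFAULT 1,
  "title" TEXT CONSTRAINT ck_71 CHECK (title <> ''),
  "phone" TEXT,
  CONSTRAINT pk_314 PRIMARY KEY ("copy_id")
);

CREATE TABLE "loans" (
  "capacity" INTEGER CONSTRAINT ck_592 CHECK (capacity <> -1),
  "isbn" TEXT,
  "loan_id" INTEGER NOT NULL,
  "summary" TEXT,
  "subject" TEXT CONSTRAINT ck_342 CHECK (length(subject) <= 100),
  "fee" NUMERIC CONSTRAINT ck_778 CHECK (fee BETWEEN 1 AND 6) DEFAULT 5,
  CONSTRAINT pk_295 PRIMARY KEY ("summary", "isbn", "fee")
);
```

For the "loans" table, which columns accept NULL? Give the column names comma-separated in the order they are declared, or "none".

- capacity: CHECK does not forbid NULL (a CHECK constraint passes when its expression is NULL) → nullable.
- isbn: part of the PRIMARY KEY, which implies NOT NULL → not nullable.
- loan_id: declared NOT NULL → not nullable.
- summary: part of the PRIMARY KEY, which implies NOT NULL → not nullable.
- subject: CHECK does not forbid NULL (a CHECK constraint passes when its expression is NULL) → nullable.
- fee: part of the PRIMARY KEY, which implies NOT NULL → not nullable.

capacity, subject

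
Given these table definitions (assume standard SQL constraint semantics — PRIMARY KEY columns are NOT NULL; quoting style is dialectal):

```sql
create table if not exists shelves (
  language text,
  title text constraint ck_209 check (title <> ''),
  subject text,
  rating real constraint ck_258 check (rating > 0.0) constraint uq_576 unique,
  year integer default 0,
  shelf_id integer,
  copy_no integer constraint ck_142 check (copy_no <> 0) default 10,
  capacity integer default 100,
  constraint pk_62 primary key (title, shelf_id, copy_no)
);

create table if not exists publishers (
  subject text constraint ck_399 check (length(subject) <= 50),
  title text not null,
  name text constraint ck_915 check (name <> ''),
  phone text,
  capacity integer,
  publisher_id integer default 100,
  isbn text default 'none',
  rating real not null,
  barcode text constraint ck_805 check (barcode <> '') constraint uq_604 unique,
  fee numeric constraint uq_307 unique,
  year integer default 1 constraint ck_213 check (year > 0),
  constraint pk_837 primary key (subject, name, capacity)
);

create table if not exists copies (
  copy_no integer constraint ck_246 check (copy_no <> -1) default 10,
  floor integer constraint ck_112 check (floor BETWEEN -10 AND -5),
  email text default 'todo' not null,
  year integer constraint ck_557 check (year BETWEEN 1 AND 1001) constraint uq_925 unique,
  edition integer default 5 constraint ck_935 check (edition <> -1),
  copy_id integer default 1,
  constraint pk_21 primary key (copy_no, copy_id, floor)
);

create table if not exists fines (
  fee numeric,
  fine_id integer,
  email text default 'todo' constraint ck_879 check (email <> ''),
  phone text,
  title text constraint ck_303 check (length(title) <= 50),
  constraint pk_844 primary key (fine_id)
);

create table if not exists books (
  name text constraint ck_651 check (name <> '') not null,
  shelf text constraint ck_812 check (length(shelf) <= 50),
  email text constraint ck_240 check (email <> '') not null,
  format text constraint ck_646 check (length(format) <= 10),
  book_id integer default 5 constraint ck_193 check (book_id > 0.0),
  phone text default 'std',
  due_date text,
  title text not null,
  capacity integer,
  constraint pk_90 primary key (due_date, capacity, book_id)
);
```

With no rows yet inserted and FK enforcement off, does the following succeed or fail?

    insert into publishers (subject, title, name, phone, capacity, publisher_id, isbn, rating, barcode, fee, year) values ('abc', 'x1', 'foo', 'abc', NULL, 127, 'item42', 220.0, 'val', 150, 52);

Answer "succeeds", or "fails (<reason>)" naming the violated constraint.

fails (NOT NULL on capacity)

capacity is explicitly set to NULL, but capacity is part of the PRIMARY KEY (implied NOT NULL).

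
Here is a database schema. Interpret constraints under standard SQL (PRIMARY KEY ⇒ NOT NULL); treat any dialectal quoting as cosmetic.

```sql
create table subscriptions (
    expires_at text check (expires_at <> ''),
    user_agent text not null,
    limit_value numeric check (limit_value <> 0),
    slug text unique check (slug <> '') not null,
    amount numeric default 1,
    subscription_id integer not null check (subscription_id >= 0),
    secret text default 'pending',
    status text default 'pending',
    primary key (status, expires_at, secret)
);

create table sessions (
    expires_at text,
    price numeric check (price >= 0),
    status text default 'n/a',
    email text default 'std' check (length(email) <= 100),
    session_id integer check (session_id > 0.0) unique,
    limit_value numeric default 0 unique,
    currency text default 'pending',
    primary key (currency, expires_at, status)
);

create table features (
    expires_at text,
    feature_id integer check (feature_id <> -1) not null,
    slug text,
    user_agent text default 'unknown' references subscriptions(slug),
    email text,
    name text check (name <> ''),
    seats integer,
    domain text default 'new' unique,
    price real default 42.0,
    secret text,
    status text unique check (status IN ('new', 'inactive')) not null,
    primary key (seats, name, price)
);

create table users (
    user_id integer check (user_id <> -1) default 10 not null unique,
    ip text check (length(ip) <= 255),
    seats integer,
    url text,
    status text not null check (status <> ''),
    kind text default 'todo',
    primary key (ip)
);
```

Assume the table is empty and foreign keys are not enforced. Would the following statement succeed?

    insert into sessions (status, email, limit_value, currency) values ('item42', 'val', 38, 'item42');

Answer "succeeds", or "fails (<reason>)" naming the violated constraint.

fails (NOT NULL on expires_at)

expires_at is omitted from the column list and has no DEFAULT, so it would receive NULL.
But expires_at is part of the PRIMARY KEY (implied NOT NULL).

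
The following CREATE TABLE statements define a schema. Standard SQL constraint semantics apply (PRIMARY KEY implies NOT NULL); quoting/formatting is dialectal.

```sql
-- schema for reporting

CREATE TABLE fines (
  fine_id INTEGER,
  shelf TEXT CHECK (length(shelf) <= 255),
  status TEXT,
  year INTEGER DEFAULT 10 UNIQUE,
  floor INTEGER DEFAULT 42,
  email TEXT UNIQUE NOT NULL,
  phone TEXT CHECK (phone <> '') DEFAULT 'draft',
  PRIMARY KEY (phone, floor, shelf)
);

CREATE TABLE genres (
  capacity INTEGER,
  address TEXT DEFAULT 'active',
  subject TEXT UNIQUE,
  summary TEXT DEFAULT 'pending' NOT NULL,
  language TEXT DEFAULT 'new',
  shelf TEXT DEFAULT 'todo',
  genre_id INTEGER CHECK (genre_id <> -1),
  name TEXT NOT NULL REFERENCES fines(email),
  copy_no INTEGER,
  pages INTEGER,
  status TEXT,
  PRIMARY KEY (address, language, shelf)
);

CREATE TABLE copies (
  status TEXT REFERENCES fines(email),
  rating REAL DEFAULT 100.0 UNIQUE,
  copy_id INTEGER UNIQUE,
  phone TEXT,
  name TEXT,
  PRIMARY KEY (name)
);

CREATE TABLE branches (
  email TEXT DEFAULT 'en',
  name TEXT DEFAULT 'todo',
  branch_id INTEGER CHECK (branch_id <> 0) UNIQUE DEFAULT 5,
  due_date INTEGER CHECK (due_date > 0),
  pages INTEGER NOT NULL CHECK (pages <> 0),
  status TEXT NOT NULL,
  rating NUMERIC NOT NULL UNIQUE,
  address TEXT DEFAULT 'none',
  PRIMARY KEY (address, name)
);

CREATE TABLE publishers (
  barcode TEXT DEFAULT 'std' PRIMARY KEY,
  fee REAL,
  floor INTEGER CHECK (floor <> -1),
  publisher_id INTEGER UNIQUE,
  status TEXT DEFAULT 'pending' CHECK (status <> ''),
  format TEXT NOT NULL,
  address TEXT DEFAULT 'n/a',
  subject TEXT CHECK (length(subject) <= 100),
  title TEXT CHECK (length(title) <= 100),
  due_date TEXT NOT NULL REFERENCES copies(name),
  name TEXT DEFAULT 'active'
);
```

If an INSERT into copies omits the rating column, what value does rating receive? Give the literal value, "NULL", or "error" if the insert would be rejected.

rating has an explicit DEFAULT 100.0.
When the column is omitted from an INSERT, that default is used.

100.0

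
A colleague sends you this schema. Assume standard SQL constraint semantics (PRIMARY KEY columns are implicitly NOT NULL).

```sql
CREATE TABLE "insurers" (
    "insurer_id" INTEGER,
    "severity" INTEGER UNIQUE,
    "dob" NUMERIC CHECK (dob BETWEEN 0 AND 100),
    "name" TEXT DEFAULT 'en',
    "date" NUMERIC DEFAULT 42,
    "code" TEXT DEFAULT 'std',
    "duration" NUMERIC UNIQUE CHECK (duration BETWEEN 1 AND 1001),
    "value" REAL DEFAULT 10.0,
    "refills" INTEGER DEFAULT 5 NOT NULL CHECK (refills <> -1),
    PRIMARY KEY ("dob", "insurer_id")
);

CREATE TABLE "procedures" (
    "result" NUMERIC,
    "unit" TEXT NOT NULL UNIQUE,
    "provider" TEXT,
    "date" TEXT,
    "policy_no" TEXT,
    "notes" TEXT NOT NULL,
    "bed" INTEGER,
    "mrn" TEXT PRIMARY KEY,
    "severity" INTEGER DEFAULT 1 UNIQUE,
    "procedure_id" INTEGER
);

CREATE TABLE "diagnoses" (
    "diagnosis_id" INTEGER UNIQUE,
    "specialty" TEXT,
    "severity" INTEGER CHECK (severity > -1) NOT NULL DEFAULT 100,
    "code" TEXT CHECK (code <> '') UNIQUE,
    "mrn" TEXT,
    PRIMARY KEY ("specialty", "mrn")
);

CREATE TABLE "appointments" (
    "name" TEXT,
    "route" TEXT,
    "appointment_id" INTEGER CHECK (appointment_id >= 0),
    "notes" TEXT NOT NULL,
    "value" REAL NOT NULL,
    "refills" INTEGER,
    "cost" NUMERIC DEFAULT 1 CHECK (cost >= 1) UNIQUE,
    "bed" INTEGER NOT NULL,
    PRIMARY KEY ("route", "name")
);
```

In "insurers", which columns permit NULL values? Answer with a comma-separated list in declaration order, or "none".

severity, name, date, code, duration, value

- insurer_id: part of the PRIMARY KEY, which implies NOT NULL → not nullable.
- severity: UNIQUE does not imply NOT NULL → nullable.
- dob: part of the PRIMARY KEY, which implies NOT NULL → not nullable.
- name: DEFAULT only fills an omitted column; an explicit NULL is still allowed → nullable.
- date: DEFAULT only fills an omitted column; an explicit NULL is still allowed → nullable.
- code: DEFAULT only fills an omitted column; an explicit NULL is still allowed → nullable.
- duration: CHECK does not forbid NULL (a CHECK constraint passes when its expression is NULL) → nullable.
- value: DEFAULT only fills an omitted column; an explicit NULL is still allowed → nullable.
- refills: declared NOT NULL → not nullable.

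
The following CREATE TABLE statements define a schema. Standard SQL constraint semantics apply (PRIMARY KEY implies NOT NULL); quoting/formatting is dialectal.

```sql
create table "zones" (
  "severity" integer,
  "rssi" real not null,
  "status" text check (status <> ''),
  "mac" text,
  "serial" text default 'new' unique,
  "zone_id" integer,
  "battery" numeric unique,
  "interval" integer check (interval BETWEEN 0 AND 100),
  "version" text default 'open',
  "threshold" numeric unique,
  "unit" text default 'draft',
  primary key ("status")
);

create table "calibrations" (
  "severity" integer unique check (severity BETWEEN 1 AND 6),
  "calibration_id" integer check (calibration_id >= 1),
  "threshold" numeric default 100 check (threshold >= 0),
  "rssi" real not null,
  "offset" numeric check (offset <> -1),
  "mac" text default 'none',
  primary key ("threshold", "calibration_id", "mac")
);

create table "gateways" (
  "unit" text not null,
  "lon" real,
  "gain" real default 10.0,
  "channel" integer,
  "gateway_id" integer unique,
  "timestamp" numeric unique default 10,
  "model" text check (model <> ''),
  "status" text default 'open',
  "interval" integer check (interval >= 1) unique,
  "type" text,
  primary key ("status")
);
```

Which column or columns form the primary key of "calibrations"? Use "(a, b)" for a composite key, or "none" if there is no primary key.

A table-level PRIMARY KEY clause names 3 columns: threshold, calibration_id, mac.
This is a composite key — the combination is unique, not each column individually.

(threshold, calibration_id, mac)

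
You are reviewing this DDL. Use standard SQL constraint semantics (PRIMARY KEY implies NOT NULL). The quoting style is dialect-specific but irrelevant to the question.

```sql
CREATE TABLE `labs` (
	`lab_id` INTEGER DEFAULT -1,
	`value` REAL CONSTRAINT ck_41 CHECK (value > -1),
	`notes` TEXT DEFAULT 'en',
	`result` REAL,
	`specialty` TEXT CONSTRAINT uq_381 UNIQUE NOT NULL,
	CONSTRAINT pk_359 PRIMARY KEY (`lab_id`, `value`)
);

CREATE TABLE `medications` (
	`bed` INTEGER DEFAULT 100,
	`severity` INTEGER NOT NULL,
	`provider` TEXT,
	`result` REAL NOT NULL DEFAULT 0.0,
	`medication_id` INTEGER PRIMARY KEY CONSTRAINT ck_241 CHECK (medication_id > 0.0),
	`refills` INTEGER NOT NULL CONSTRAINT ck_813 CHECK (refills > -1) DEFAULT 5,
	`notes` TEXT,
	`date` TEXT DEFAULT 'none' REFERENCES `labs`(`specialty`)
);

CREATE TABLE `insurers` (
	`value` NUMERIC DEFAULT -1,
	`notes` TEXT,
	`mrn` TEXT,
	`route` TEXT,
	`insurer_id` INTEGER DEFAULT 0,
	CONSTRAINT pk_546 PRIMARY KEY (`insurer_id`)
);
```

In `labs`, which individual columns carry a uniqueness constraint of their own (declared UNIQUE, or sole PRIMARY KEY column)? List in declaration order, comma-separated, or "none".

specialty

- lab_id: part of a composite PRIMARY KEY — only the tuple is unique, not this column on its own.
- value: part of a composite PRIMARY KEY — only the tuple is unique, not this column on its own.
- notes: no UNIQUE or single-column PK constraint.
- result: no UNIQUE or single-column PK constraint.
- specialty: declared UNIQUE → unique.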